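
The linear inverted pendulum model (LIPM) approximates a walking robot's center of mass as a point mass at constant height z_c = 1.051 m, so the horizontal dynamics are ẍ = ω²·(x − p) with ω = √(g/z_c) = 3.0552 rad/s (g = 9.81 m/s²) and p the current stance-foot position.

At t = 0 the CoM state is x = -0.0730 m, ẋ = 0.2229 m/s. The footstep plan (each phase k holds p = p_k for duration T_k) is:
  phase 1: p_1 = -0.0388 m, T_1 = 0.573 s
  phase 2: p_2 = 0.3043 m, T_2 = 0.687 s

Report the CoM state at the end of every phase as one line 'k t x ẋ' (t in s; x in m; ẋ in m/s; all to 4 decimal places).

phase 1: p=-0.0388, T=0.573, ωT=1.750630, cosh=2.965946, sinh=2.792281; start (x,ẋ)=(-0.073000, 0.222900) → end (x,ẋ)=(0.063483, 0.369350)
phase 2: p=0.3043, T=0.687, ωT=2.098922, cosh=4.139982, sinh=4.017393; start (x,ẋ)=(0.063483, 0.369350) → end (x,ẋ)=(-0.207008, -1.426675)

1 0.5730 0.0635 0.3693
2 1.2600 -0.2070 -1.4267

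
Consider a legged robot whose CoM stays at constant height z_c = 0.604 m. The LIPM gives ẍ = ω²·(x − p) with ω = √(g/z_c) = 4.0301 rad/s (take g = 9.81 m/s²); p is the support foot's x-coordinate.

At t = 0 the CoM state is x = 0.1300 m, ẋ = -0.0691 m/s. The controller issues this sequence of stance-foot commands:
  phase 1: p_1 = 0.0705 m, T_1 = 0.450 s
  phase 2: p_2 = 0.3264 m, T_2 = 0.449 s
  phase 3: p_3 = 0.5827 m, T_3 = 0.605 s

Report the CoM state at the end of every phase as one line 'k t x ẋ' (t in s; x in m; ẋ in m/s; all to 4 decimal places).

phase 1: p=0.0705, T=0.450, ωT=1.813545, cosh=3.147611, sinh=2.984536; start (x,ẋ)=(0.130000, -0.069100) → end (x,ẋ)=(0.206610, 0.498165)
phase 2: p=0.3264, T=0.449, ωT=1.809515, cosh=3.135609, sinh=2.971875; start (x,ẋ)=(0.206610, 0.498165) → end (x,ẋ)=(0.318142, 0.127332)
phase 3: p=0.5827, T=0.605, ωT=2.438210, cosh=5.769923, sinh=5.682606; start (x,ẋ)=(0.318142, 0.127332) → end (x,ẋ)=(-0.764235, -5.324067)

1 0.4500 0.2066 0.4982
2 0.8990 0.3181 0.1273
3 1.5040 -0.7642 -5.3241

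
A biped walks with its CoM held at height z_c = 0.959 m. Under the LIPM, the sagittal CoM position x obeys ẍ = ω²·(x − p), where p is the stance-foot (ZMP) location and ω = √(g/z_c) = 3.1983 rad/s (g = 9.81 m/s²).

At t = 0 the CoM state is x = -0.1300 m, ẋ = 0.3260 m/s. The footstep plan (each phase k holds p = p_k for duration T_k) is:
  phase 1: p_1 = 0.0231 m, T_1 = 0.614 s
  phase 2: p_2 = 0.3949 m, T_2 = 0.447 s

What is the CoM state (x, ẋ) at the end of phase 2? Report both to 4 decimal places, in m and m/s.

x = -1.1920, ẋ = -4.7634

phase 1: p=0.0231, T=0.614, ωT=1.963756, cosh=3.633187, sinh=3.492857; start (x,ẋ)=(-0.130000, 0.326000) → end (x,ẋ)=(-0.177117, -0.525892)
phase 2: p=0.3949, T=0.447, ωT=1.429640, cosh=2.208295, sinh=1.968900; start (x,ẋ)=(-0.177117, -0.525892) → end (x,ẋ)=(-1.192026, -4.763393)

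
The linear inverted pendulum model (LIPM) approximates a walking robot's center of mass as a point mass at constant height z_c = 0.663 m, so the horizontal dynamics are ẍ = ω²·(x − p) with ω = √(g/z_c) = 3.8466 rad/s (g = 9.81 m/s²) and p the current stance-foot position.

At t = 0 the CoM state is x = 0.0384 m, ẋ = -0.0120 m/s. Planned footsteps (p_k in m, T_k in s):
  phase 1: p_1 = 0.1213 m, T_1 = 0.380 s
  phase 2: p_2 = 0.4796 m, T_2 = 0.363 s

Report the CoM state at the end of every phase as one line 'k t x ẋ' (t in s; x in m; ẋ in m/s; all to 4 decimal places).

phase 1: p=0.1213, T=0.380, ωT=1.461708, cosh=2.272580, sinh=2.040740; start (x,ẋ)=(0.038400, -0.012000) → end (x,ẋ)=(-0.073463, -0.678029)
phase 2: p=0.4796, T=0.363, ωT=1.396316, cosh=2.143897, sinh=1.896390; start (x,ẋ)=(-0.073463, -0.678029) → end (x,ẋ)=(-1.040382, -5.488029)

1 0.3800 -0.0735 -0.6780
2 0.7430 -1.0404 -5.4880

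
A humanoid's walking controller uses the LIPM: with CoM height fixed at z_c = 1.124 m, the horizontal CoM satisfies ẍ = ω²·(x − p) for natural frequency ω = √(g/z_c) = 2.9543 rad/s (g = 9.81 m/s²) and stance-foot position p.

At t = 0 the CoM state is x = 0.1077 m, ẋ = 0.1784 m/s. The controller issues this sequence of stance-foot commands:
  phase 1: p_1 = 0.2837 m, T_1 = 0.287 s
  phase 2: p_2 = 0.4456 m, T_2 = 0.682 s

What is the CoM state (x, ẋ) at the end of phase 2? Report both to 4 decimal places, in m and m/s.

phase 1: p=0.2837, T=0.287, ωT=0.847884, cosh=1.381511, sinh=0.953191; start (x,ẋ)=(0.107700, 0.178400) → end (x,ẋ)=(0.098114, -0.249156)
phase 2: p=0.4456, T=0.682, ωT=2.014833, cosh=3.816407, sinh=3.683065; start (x,ẋ)=(0.098114, -0.249156) → end (x,ẋ)=(-1.191166, -4.731835)

x = -1.1912, ẋ = -4.7318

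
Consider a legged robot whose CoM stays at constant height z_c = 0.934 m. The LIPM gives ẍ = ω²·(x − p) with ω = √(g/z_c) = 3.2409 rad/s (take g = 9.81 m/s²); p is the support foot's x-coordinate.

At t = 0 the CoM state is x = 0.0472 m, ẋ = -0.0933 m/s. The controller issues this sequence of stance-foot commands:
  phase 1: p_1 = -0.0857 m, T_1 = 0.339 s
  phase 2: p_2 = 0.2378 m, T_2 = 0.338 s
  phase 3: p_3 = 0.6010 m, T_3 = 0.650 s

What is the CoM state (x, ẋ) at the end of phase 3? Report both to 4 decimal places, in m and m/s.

x = -1.0564, ẋ = -5.1926

phase 1: p=-0.0857, T=0.339, ωT=1.098665, cosh=1.666737, sinh=1.333421; start (x,ẋ)=(0.047200, -0.093300) → end (x,ẋ)=(0.097422, 0.418819)
phase 2: p=0.2378, T=0.338, ωT=1.095424, cosh=1.662424, sinh=1.328027; start (x,ẋ)=(0.097422, 0.418819) → end (x,ẋ)=(0.176053, 0.092069)
phase 3: p=0.6010, T=0.650, ωT=2.106585, cosh=4.170887, sinh=4.049234; start (x,ẋ)=(0.176053, 0.092069) → end (x,ẋ)=(-1.056374, -5.192643)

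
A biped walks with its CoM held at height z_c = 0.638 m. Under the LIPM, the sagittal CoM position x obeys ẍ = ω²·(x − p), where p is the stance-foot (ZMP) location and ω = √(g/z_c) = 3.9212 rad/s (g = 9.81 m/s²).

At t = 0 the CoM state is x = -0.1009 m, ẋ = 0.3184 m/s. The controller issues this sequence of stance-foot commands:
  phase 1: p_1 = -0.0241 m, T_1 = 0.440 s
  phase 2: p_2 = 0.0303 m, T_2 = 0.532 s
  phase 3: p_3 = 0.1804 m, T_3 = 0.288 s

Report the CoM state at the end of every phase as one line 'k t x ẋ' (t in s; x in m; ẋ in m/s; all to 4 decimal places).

phase 1: p=-0.0241, T=0.440, ωT=1.725328, cosh=2.896238, sinh=2.718124; start (x,ẋ)=(-0.100900, 0.318400) → end (x,ẋ)=(-0.025820, 0.103604)
phase 2: p=0.0303, T=0.532, ωT=2.086078, cosh=4.088722, sinh=3.964549; start (x,ẋ)=(-0.025820, 0.103604) → end (x,ẋ)=(-0.094411, -0.448827)
phase 3: p=0.1804, T=0.288, ωT=1.129306, cosh=1.708383, sinh=1.385125; start (x,ẋ)=(-0.094411, -0.448827) → end (x,ẋ)=(-0.447627, -2.259366)

1 0.4400 -0.0258 0.1036
2 0.9720 -0.0944 -0.4488
3 1.2600 -0.4476 -2.2594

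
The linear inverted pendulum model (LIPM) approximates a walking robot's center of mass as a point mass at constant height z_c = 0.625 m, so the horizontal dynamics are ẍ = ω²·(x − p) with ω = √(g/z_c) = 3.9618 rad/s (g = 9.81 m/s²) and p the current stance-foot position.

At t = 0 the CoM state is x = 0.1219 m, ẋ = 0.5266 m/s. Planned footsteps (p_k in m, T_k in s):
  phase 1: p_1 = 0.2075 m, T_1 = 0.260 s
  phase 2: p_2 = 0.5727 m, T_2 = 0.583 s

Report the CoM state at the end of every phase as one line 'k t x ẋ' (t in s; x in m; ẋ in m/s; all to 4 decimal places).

phase 1: p=0.2075, T=0.260, ωT=1.030068, cosh=1.579119, sinh=1.222137; start (x,ẋ)=(0.121900, 0.526600) → end (x,ẋ)=(0.234773, 0.417101)
phase 2: p=0.5727, T=0.583, ωT=2.309729, cosh=5.085493, sinh=4.986205; start (x,ẋ)=(0.234773, 0.417101) → end (x,ẋ)=(-0.620874, -4.554363)

1 0.2600 0.2348 0.4171
2 0.8430 -0.6209 -4.5544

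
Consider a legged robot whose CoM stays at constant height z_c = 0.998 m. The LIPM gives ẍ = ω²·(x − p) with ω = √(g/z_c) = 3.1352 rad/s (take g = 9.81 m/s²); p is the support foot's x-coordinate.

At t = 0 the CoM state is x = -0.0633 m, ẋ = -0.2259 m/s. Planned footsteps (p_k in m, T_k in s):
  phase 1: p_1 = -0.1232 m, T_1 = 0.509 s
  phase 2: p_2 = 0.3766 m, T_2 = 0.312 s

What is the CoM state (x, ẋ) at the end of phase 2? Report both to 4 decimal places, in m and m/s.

x = -0.4567, ẋ = -2.0549

phase 1: p=-0.1232, T=0.509, ωT=1.595817, cosh=2.567550, sinh=2.364807; start (x,ẋ)=(-0.063300, -0.225900) → end (x,ẋ)=(-0.139795, -0.135902)
phase 2: p=0.3766, T=0.312, ωT=0.978182, cosh=1.517806, sinh=1.141812; start (x,ẋ)=(-0.139795, -0.135902) → end (x,ẋ)=(-0.456681, -2.054868)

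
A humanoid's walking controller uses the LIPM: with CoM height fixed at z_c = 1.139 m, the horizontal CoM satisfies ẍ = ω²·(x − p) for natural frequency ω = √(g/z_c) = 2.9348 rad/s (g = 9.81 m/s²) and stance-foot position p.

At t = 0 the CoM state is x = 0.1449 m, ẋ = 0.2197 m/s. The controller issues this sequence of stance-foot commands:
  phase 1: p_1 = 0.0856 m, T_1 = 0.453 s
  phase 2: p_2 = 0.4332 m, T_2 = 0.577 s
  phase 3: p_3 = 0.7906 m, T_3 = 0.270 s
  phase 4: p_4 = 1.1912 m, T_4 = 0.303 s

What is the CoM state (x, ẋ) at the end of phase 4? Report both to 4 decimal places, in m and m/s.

x = 1.9510, ẋ = 2.9434

phase 1: p=0.0856, T=0.453, ωT=1.329464, cosh=2.021819, sinh=1.757200; start (x,ẋ)=(0.144900, 0.219700) → end (x,ẋ)=(0.337038, 0.750006)
phase 2: p=0.4332, T=0.577, ωT=1.693380, cosh=2.810862, sinh=2.626965; start (x,ẋ)=(0.337038, 0.750006) → end (x,ẋ)=(0.834239, 1.366793)
phase 3: p=0.7906, T=0.270, ωT=0.792396, cosh=1.330720, sinh=0.877962; start (x,ẋ)=(0.834239, 1.366793) → end (x,ẋ)=(1.257555, 1.931262)
phase 4: p=1.1912, T=0.303, ωT=0.889244, cosh=1.422128, sinh=1.011162; start (x,ẋ)=(1.257555, 1.931262) → end (x,ẋ)=(1.950967, 2.943416)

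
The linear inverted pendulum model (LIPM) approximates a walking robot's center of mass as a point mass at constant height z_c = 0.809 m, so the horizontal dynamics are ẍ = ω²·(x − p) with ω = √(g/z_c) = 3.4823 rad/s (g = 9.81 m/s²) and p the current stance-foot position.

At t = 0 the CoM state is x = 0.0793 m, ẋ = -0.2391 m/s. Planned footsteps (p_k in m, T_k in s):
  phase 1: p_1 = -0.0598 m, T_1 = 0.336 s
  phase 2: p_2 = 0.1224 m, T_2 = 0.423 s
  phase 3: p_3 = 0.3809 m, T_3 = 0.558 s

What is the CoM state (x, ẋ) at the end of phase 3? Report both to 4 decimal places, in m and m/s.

phase 1: p=-0.0598, T=0.336, ωT=1.170053, cosh=1.766257, sinh=1.455906; start (x,ẋ)=(0.079300, -0.239100) → end (x,ẋ)=(0.085922, 0.282911)
phase 2: p=0.1224, T=0.423, ωT=1.473013, cosh=2.295796, sinh=2.066562; start (x,ẋ)=(0.085922, 0.282911) → end (x,ẋ)=(0.206546, 0.386994)
phase 3: p=0.3809, T=0.558, ωT=1.943123, cosh=3.561888, sinh=3.418632; start (x,ẋ)=(0.206546, 0.386994) → end (x,ẋ)=(0.139789, -0.697203)

x = 0.1398, ẋ = -0.6972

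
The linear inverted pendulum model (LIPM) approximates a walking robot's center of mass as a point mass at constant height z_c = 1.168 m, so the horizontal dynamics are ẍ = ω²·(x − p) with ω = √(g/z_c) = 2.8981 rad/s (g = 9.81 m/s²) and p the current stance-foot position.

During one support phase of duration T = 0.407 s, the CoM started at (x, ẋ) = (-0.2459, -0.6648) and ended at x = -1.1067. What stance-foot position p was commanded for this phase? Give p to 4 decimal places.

ωT = 2.8981·0.407 = 1.179527; cosh(ωT) = 1.780129, sinh(ωT) = 1.472705
x(T) = p + (x₀−p)·cosh(ωT) + (ẋ₀/ω)·sinh(ωT) ⇒ p·(1 − cosh) = x(T) − x₀·cosh − (ẋ₀/ω)·sinh
numerator   = -1.1067 − (-0.2459)·1.780129 − (-0.6648/2.8981)·1.472705 = -0.331140
denominator = 1 − 1.780129 = -0.780129
p = -0.331140 / -0.780129 = 0.4245

p = 0.4245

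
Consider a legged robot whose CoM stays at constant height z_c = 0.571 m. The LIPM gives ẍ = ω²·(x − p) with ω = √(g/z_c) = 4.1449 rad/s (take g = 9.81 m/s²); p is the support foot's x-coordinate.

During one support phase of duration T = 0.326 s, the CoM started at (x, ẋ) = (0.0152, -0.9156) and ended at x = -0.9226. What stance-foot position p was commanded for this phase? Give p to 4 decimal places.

p = 0.5242

ωT = 4.1449·0.326 = 1.351237; cosh(ωT) = 2.060561, sinh(ωT) = 1.801641
x(T) = p + (x₀−p)·cosh(ωT) + (ẋ₀/ω)·sinh(ωT) ⇒ p·(1 − cosh) = x(T) − x₀·cosh − (ẋ₀/ω)·sinh
numerator   = -0.9226 − (0.0152)·2.060561 − (-0.9156/4.1449)·1.801641 = -0.555942
denominator = 1 − 2.060561 = -1.060561
p = -0.555942 / -1.060561 = 0.5242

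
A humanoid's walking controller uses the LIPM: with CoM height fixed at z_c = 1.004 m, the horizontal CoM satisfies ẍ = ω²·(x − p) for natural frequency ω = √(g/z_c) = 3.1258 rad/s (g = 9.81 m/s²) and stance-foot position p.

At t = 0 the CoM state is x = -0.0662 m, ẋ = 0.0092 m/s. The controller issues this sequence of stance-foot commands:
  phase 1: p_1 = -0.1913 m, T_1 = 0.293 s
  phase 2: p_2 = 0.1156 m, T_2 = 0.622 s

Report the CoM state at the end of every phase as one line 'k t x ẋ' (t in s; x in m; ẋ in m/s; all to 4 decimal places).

phase 1: p=-0.1913, T=0.293, ωT=0.915859, cosh=1.449547, sinh=1.049375; start (x,ẋ)=(-0.066200, 0.009200) → end (x,ẋ)=(-0.006873, 0.423681)
phase 2: p=0.1156, T=0.622, ωT=1.944248, cosh=3.565733, sinh=3.422638; start (x,ẋ)=(-0.006873, 0.423681) → end (x,ẋ)=(0.142809, 0.200456)

1 0.2930 -0.0069 0.4237
2 0.9150 0.1428 0.2005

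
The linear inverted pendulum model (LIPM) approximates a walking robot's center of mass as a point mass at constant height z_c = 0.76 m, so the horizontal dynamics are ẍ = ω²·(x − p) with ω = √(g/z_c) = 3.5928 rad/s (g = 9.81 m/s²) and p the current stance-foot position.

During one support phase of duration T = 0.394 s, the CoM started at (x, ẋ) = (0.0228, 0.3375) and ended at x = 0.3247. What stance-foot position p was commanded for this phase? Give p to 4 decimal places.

ωT = 3.5928·0.394 = 1.415563; cosh(ωT) = 2.180797, sinh(ωT) = 1.938008
x(T) = p + (x₀−p)·cosh(ωT) + (ẋ₀/ω)·sinh(ωT) ⇒ p·(1 − cosh) = x(T) − x₀·cosh − (ẋ₀/ω)·sinh
numerator   = 0.3247 − (0.0228)·2.180797 − (0.3375/3.5928)·1.938008 = 0.092925
denominator = 1 − 2.180797 = -1.180797
p = 0.092925 / -1.180797 = -0.0787

p = -0.0787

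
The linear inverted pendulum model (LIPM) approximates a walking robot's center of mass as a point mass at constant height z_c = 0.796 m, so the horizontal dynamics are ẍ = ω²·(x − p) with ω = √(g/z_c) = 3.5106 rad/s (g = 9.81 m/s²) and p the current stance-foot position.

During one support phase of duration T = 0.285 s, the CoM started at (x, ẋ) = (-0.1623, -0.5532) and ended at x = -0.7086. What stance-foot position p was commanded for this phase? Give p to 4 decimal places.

p = 0.5017

ωT = 3.5106·0.285 = 1.000521; cosh(ωT) = 1.543693, sinh(ωT) = 1.176005
x(T) = p + (x₀−p)·cosh(ωT) + (ẋ₀/ω)·sinh(ωT) ⇒ p·(1 − cosh) = x(T) − x₀·cosh − (ẋ₀/ω)·sinh
numerator   = -0.7086 − (-0.1623)·1.543693 − (-0.5532/3.5106)·1.176005 = -0.272744
denominator = 1 − 1.543693 = -0.543693
p = -0.272744 / -0.543693 = 0.5017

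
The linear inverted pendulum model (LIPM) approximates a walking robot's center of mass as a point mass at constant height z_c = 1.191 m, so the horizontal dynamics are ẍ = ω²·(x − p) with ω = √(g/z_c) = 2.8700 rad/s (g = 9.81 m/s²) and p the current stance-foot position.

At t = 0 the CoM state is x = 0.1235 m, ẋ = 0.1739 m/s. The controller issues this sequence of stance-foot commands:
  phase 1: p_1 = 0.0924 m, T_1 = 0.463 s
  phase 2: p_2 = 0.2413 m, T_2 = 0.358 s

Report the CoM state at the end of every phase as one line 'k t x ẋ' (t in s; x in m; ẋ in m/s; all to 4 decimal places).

1 0.4630 0.2616 0.5081
2 0.8210 0.4890 0.8719

phase 1: p=0.0924, T=0.463, ωT=1.328810, cosh=2.020669, sinh=1.755877; start (x,ẋ)=(0.123500, 0.173900) → end (x,ẋ)=(0.261636, 0.508119)
phase 2: p=0.2413, T=0.358, ωT=1.027460, cosh=1.575938, sinh=1.218023; start (x,ẋ)=(0.261636, 0.508119) → end (x,ẋ)=(0.488992, 0.871851)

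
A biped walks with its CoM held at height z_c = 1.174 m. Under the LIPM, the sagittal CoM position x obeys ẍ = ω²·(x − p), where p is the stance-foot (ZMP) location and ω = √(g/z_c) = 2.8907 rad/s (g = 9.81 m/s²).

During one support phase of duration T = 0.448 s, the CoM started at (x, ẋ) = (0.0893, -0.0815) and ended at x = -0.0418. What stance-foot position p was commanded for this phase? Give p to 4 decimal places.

p = 0.1760

ωT = 2.8907·0.448 = 1.295034; cosh(ωT) = 1.962504, sinh(ωT) = 1.688615
x(T) = p + (x₀−p)·cosh(ωT) + (ẋ₀/ω)·sinh(ωT) ⇒ p·(1 − cosh) = x(T) − x₀·cosh − (ẋ₀/ω)·sinh
numerator   = -0.0418 − (0.0893)·1.962504 − (-0.0815/2.8907)·1.688615 = -0.169443
denominator = 1 − 1.962504 = -0.962504
p = -0.169443 / -0.962504 = 0.1760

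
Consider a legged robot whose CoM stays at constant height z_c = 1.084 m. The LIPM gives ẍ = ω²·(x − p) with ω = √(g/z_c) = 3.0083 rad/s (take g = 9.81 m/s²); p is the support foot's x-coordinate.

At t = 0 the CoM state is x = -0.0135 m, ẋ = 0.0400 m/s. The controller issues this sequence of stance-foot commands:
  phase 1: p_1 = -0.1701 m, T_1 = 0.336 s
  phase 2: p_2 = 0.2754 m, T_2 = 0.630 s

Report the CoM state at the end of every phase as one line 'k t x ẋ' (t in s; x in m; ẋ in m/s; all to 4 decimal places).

1 0.3360 0.0894 0.6237
2 0.9660 0.3168 0.3025

phase 1: p=-0.1701, T=0.336, ωT=1.010789, cosh=1.555850, sinh=1.191918; start (x,ẋ)=(-0.013500, 0.040000) → end (x,ẋ)=(0.089394, 0.623746)
phase 2: p=0.2754, T=0.630, ωT=1.895229, cosh=3.402178, sinh=3.251894; start (x,ẋ)=(0.089394, 0.623746) → end (x,ẋ)=(0.316830, 0.302464)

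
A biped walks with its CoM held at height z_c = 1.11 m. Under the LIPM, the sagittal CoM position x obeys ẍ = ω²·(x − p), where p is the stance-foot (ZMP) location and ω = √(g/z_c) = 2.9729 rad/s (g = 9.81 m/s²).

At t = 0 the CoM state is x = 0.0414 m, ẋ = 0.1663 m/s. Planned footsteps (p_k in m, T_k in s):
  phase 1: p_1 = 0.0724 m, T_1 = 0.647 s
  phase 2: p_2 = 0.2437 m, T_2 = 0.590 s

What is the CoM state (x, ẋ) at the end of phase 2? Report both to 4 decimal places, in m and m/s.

phase 1: p=0.0724, T=0.647, ωT=1.923466, cosh=3.495371, sinh=3.349272; start (x,ẋ)=(0.041400, 0.166300) → end (x,ẋ)=(0.151397, 0.272612)
phase 2: p=0.2437, T=0.590, ωT=1.754011, cosh=2.975405, sinh=2.802326; start (x,ẋ)=(0.151397, 0.272612) → end (x,ẋ)=(0.226032, 0.042152)

x = 0.2260, ẋ = 0.0422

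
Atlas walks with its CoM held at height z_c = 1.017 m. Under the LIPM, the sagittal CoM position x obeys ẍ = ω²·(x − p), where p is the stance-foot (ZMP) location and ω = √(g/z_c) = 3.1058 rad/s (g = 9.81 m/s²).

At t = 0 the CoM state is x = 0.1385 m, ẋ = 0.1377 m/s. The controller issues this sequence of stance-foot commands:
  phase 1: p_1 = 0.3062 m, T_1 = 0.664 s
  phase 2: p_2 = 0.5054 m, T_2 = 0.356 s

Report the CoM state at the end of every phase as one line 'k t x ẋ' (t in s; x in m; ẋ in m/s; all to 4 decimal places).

1 0.6640 -0.1923 -1.4646
2 1.0200 -1.2984 -5.3697

phase 1: p=0.3062, T=0.664, ωT=2.062251, cosh=3.995410, sinh=3.868243; start (x,ẋ)=(0.138500, 0.137700) → end (x,ẋ)=(-0.192326, -1.464578)
phase 2: p=0.5054, T=0.356, ωT=1.105665, cosh=1.676112, sinh=1.345121; start (x,ẋ)=(-0.192326, -1.464578) → end (x,ẋ)=(-1.298375, -5.369670)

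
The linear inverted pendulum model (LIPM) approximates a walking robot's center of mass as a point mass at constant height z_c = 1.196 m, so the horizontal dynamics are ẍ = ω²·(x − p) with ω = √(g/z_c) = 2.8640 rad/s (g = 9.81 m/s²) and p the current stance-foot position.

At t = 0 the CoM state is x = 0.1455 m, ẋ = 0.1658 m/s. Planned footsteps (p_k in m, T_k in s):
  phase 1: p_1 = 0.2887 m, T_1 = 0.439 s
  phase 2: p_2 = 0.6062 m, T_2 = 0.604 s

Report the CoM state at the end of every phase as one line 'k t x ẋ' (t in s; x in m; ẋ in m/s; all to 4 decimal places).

phase 1: p=0.2887, T=0.439, ωT=1.257296, cosh=1.900162, sinh=1.615740; start (x,ẋ)=(0.145500, 0.165800) → end (x,ẋ)=(0.110134, -0.347608)
phase 2: p=0.6062, T=0.604, ωT=1.729856, cosh=2.908576, sinh=2.731266; start (x,ẋ)=(0.110134, -0.347608) → end (x,ẋ)=(-1.168144, -4.891446)

1 0.4390 0.1101 -0.3476
2 1.0430 -1.1681 -4.8914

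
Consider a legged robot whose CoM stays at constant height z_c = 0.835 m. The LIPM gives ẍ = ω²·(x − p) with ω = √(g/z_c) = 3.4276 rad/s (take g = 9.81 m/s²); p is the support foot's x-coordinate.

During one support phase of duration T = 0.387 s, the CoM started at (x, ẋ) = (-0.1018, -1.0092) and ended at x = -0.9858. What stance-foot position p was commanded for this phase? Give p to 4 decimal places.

p = 0.2606

ωT = 3.4276·0.387 = 1.326481; cosh(ωT) = 2.016586, sinh(ωT) = 1.751176
x(T) = p + (x₀−p)·cosh(ωT) + (ẋ₀/ω)·sinh(ωT) ⇒ p·(1 − cosh) = x(T) − x₀·cosh − (ẋ₀/ω)·sinh
numerator   = -0.9858 − (-0.1018)·2.016586 − (-1.0092/3.4276)·1.751176 = -0.264907
denominator = 1 − 2.016586 = -1.016586
p = -0.264907 / -1.016586 = 0.2606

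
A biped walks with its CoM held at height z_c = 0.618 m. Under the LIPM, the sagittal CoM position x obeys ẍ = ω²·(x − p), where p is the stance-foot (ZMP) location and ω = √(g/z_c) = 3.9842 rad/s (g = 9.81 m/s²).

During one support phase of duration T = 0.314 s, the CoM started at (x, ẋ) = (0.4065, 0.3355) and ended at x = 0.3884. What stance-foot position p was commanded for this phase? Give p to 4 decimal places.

ωT = 3.9842·0.314 = 1.251039; cosh(ωT) = 1.890089, sinh(ωT) = 1.603882
x(T) = p + (x₀−p)·cosh(ωT) + (ẋ₀/ω)·sinh(ωT) ⇒ p·(1 − cosh) = x(T) − x₀·cosh − (ẋ₀/ω)·sinh
numerator   = 0.3884 − (0.4065)·1.890089 − (0.3355/3.9842)·1.603882 = -0.514980
denominator = 1 − 1.890089 = -0.890089
p = -0.514980 / -0.890089 = 0.5786

p = 0.5786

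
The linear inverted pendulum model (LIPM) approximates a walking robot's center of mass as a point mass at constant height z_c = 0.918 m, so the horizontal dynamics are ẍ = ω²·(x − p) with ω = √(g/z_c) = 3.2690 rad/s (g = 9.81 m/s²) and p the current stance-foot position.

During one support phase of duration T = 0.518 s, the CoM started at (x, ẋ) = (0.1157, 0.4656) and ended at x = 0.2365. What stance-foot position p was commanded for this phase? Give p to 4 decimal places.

p = 0.2556

ωT = 3.2690·0.518 = 1.693342; cosh(ωT) = 2.810763, sinh(ωT) = 2.626860
x(T) = p + (x₀−p)·cosh(ωT) + (ẋ₀/ω)·sinh(ωT) ⇒ p·(1 − cosh) = x(T) − x₀·cosh − (ẋ₀/ω)·sinh
numerator   = 0.2365 − (0.1157)·2.810763 − (0.4656/3.2690)·2.626860 = -0.462846
denominator = 1 − 2.810763 = -1.810763
p = -0.462846 / -1.810763 = 0.2556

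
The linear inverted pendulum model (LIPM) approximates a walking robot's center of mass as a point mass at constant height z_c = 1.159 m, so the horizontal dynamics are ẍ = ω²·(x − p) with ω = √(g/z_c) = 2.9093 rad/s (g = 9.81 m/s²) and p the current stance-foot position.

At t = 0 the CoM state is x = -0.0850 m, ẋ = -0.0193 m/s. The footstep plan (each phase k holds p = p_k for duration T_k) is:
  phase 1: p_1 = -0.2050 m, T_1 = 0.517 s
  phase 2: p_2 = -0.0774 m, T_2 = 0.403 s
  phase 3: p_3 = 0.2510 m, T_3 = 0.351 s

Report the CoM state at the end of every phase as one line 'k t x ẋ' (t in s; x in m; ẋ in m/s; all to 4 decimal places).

phase 1: p=-0.2050, T=0.517, ωT=1.504108, cosh=2.361177, sinh=2.138961; start (x,ẋ)=(-0.085000, -0.019300) → end (x,ẋ)=(0.064152, 0.701175)
phase 2: p=-0.0774, T=0.403, ωT=1.172448, cosh=1.769749, sinh=1.460141; start (x,ẋ)=(0.064152, 0.701175) → end (x,ẋ)=(0.525021, 1.842213)
phase 3: p=0.2510, T=0.351, ωT=1.021164, cosh=1.568300, sinh=1.208125; start (x,ẋ)=(0.525021, 1.842213) → end (x,ẋ)=(1.445751, 3.852273)

1 0.5170 0.0642 0.7012
2 0.9200 0.5250 1.8422
3 1.2710 1.4458 3.8523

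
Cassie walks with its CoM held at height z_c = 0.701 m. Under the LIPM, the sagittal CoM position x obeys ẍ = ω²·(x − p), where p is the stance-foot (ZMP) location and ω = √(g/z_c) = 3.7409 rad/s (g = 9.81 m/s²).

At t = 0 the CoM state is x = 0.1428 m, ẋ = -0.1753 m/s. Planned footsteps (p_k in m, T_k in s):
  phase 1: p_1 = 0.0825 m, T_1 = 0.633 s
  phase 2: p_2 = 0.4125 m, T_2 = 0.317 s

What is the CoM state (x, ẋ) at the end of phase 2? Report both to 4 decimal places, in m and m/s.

phase 1: p=0.0825, T=0.633, ωT=2.367990, cosh=5.384789, sinh=5.291120; start (x,ẋ)=(0.142800, -0.175300) → end (x,ẋ)=(0.159259, 0.249598)
phase 2: p=0.4125, T=0.317, ωT=1.185865, cosh=1.789500, sinh=1.484018; start (x,ẋ)=(0.159259, 0.249598) → end (x,ẋ)=(0.058341, -0.959229)

x = 0.0583, ẋ = -0.9592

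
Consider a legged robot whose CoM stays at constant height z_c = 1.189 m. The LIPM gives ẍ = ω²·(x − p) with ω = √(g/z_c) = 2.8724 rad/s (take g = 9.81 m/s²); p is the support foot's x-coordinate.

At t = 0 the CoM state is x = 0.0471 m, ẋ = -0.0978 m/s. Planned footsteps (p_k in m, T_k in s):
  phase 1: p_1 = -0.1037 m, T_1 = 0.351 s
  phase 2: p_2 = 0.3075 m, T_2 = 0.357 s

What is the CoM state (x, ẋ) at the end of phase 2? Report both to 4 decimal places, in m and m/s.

x = 0.1187, ẋ = -0.1882

phase 1: p=-0.1037, T=0.351, ωT=1.008212, cosh=1.552784, sinh=1.187913; start (x,ẋ)=(0.047100, -0.097800) → end (x,ẋ)=(0.090014, 0.362692)
phase 2: p=0.3075, T=0.357, ωT=1.025447, cosh=1.573489, sinh=1.214852; start (x,ẋ)=(0.090014, 0.362692) → end (x,ẋ)=(0.118684, -0.188237)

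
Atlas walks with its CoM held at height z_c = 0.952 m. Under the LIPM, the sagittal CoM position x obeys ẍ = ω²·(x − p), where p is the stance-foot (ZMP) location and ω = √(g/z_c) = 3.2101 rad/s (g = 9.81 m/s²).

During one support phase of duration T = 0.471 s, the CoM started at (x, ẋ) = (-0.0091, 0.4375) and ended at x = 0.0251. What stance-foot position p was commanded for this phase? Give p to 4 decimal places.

ωT = 3.2101·0.471 = 1.511957; cosh(ωT) = 2.378038, sinh(ωT) = 2.157560
x(T) = p + (x₀−p)·cosh(ωT) + (ẋ₀/ω)·sinh(ωT) ⇒ p·(1 − cosh) = x(T) − x₀·cosh − (ẋ₀/ω)·sinh
numerator   = 0.0251 − (-0.0091)·2.378038 − (0.4375/3.2101)·2.157560 = -0.247311
denominator = 1 − 2.378038 = -1.378038
p = -0.247311 / -1.378038 = 0.1795

p = 0.1795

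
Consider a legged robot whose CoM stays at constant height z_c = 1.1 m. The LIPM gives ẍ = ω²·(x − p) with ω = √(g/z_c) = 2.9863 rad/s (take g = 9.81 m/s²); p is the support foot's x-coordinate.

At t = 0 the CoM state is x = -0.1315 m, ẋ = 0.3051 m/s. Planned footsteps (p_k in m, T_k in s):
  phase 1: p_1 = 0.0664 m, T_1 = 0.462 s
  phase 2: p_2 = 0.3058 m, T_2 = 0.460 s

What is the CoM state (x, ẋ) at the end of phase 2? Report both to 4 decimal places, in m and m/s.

x = -0.9582, ẋ = -3.5365

phase 1: p=0.0664, T=0.462, ωT=1.379671, cosh=2.112627, sinh=1.860966; start (x,ẋ)=(-0.131500, 0.305100) → end (x,ẋ)=(-0.161560, -0.455247)
phase 2: p=0.3058, T=0.460, ωT=1.373698, cosh=2.101550, sinh=1.848381; start (x,ẋ)=(-0.161560, -0.455247) → end (x,ẋ)=(-0.958158, -3.536470)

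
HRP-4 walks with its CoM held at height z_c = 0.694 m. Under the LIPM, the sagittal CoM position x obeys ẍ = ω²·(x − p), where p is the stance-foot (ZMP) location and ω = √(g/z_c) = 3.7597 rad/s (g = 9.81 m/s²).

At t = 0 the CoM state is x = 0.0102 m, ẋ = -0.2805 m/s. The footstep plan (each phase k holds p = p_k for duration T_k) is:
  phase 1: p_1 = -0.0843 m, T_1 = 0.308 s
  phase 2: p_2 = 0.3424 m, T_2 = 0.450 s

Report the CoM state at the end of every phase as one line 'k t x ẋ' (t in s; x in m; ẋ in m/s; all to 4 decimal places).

1 0.3080 -0.0261 0.0192
2 0.7580 -0.6785 -3.5795

phase 1: p=-0.0843, T=0.308, ωT=1.157988, cosh=1.748819, sinh=1.434701; start (x,ẋ)=(0.010200, -0.280500) → end (x,ẋ)=(-0.026075, 0.019194)
phase 2: p=0.3424, T=0.450, ωT=1.691865, cosh=2.806887, sinh=2.622711; start (x,ẋ)=(-0.026075, 0.019194) → end (x,ẋ)=(-0.678479, -3.579516)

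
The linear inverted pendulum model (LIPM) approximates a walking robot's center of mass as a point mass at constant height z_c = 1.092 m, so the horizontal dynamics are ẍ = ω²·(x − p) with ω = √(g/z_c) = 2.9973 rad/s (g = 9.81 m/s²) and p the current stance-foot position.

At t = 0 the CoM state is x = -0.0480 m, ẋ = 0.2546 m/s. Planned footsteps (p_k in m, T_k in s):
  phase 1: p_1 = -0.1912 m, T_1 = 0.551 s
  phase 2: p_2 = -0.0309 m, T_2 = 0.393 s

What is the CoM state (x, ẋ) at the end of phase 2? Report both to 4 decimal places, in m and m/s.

phase 1: p=-0.1912, T=0.551, ωT=1.651512, cosh=2.703310, sinh=2.511550; start (x,ẋ)=(-0.048000, 0.254600) → end (x,ẋ)=(0.409253, 1.766254)
phase 2: p=-0.0309, T=0.393, ωT=1.177939, cosh=1.777793, sinh=1.469880; start (x,ẋ)=(0.409253, 1.766254) → end (x,ẋ)=(1.617774, 5.079203)

x = 1.6178, ẋ = 5.0792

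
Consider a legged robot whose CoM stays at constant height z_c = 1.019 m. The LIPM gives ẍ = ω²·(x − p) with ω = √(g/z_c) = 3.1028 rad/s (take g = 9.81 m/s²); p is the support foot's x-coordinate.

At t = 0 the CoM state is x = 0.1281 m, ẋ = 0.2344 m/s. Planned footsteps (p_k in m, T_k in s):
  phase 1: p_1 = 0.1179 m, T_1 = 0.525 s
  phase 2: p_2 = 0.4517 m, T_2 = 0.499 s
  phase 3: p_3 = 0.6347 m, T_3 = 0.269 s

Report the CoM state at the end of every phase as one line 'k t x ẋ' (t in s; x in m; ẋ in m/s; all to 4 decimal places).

1 0.5250 0.3301 0.6981
2 1.0240 0.6580 0.8687
3 1.2930 0.9283 1.2568

phase 1: p=0.1179, T=0.525, ωT=1.628970, cosh=2.647376, sinh=2.451244; start (x,ẋ)=(0.128100, 0.234400) → end (x,ẋ)=(0.330082, 0.698123)
phase 2: p=0.4517, T=0.499, ωT=1.548297, cosh=2.458032, sinh=2.245422; start (x,ẋ)=(0.330082, 0.698123) → end (x,ẋ)=(0.657973, 0.868683)
phase 3: p=0.6347, T=0.269, ωT=0.834653, cosh=1.369020, sinh=0.934995; start (x,ẋ)=(0.657973, 0.868683) → end (x,ẋ)=(0.928330, 1.256763)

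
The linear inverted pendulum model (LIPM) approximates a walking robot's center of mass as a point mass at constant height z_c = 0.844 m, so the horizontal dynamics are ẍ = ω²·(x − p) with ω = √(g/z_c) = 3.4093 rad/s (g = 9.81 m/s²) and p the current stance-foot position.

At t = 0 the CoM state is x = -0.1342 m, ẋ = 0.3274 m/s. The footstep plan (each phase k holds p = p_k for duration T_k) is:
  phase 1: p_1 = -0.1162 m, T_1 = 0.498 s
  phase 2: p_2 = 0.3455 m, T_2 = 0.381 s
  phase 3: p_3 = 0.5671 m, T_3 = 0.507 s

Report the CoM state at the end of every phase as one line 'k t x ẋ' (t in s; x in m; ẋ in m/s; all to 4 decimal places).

1 0.4980 0.0865 0.7621
2 0.8790 0.2146 0.0027
3 1.3860 -0.4546 -3.2695

phase 1: p=-0.1162, T=0.498, ωT=1.697831, cosh=2.822585, sinh=2.639505; start (x,ẋ)=(-0.134200, 0.327400) → end (x,ẋ)=(0.086469, 0.762135)
phase 2: p=0.3455, T=0.381, ωT=1.298943, cosh=1.969121, sinh=1.696301; start (x,ẋ)=(0.086469, 0.762135) → end (x,ẋ)=(0.214637, 0.002707)
phase 3: p=0.5671, T=0.507, ωT=1.728515, cosh=2.904916, sinh=2.727368; start (x,ẋ)=(0.214637, 0.002707) → end (x,ẋ)=(-0.454608, -3.269479)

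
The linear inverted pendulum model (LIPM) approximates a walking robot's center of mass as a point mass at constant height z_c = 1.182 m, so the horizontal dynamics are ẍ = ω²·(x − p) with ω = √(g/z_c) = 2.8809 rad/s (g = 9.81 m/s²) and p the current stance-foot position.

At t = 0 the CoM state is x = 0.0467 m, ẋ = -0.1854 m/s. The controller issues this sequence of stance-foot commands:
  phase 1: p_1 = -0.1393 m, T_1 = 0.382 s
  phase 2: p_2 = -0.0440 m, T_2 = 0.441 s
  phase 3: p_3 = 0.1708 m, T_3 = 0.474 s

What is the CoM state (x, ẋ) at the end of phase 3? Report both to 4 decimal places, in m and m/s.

phase 1: p=-0.1393, T=0.382, ωT=1.100504, cosh=1.669192, sinh=1.336488; start (x,ẋ)=(0.046700, -0.185400) → end (x,ẋ)=(0.085160, 0.406686)
phase 2: p=-0.0440, T=0.441, ωT=1.270477, cosh=1.921624, sinh=1.640927; start (x,ẋ)=(0.085160, 0.406686) → end (x,ẋ)=(0.435841, 1.392081)
phase 3: p=0.1708, T=0.474, ωT=1.365547, cosh=2.086553, sinh=1.831311; start (x,ẋ)=(0.435841, 1.392081) → end (x,ẋ)=(1.608730, 4.302959)

x = 1.6087, ẋ = 4.3030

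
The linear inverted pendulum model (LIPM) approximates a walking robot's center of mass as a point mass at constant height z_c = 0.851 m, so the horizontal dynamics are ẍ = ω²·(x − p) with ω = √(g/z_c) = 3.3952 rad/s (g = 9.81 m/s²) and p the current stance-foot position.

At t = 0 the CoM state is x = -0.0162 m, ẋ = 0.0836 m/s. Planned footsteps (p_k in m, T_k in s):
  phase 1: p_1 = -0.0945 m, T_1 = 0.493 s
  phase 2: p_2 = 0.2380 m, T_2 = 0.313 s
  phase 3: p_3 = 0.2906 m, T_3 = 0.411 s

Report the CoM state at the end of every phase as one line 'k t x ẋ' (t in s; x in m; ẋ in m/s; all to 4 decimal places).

1 0.4930 0.1850 0.9146
2 0.8060 0.4954 1.2521
3 1.2170 1.4279 3.9992

phase 1: p=-0.0945, T=0.493, ωT=1.673834, cosh=2.760049, sinh=2.572522; start (x,ẋ)=(-0.016200, 0.083600) → end (x,ẋ)=(0.184955, 0.914630)
phase 2: p=0.2380, T=0.313, ωT=1.062698, cosh=1.619845, sinh=1.274323; start (x,ẋ)=(0.184955, 0.914630) → end (x,ẋ)=(0.495364, 1.252056)
phase 3: p=0.2906, T=0.411, ωT=1.395427, cosh=2.142213, sinh=1.894486; start (x,ẋ)=(0.495364, 1.252056) → end (x,ẋ)=(1.427882, 3.999246)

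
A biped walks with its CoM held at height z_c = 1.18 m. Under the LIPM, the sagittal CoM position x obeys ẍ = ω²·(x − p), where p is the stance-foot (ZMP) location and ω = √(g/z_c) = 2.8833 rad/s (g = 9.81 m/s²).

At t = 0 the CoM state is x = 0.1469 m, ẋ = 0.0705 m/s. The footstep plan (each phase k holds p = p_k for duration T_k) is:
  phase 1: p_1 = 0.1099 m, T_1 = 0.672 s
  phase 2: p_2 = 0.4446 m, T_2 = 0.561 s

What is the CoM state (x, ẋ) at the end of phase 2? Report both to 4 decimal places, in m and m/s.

x = 0.6432, ẋ = 0.7629

phase 1: p=0.1099, T=0.672, ωT=1.937578, cosh=3.542983, sinh=3.398931; start (x,ẋ)=(0.146900, 0.070500) → end (x,ẋ)=(0.324098, 0.612385)
phase 2: p=0.4446, T=0.561, ωT=1.617531, cosh=2.619509, sinh=2.421122; start (x,ẋ)=(0.324098, 0.612385) → end (x,ẋ)=(0.643167, 0.762948)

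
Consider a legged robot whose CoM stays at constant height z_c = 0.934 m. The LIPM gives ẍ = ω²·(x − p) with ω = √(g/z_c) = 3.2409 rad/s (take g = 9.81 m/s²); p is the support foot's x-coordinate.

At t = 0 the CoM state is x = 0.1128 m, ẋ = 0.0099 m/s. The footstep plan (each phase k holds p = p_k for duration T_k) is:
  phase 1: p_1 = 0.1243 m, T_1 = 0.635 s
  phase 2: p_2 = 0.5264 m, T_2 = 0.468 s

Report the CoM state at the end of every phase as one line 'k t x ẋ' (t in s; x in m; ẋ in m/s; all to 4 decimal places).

1 0.6350 0.0903 -0.1041
2 1.1030 -0.5849 -3.3142

phase 1: p=0.1243, T=0.635, ωT=2.057971, cosh=3.978892, sinh=3.851179; start (x,ẋ)=(0.112800, 0.009900) → end (x,ẋ)=(0.090307, -0.104144)
phase 2: p=0.5264, T=0.468, ωT=1.516741, cosh=2.388388, sinh=2.168962; start (x,ẋ)=(0.090307, -0.104144) → end (x,ẋ)=(-0.584857, -3.314203)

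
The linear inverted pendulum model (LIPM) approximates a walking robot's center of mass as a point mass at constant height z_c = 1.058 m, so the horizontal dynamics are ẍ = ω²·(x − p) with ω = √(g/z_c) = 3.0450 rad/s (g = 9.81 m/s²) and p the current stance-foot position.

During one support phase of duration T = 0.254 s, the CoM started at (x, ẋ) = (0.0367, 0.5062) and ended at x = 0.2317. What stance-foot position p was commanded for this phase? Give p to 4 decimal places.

p = -0.1326

ωT = 3.0450·0.254 = 0.773430; cosh(ωT) = 1.314307, sinh(ωT) = 0.852880
x(T) = p + (x₀−p)·cosh(ωT) + (ẋ₀/ω)·sinh(ωT) ⇒ p·(1 − cosh) = x(T) − x₀·cosh − (ẋ₀/ω)·sinh
numerator   = 0.2317 − (0.0367)·1.314307 − (0.5062/3.0450)·0.852880 = 0.041682
denominator = 1 − 1.314307 = -0.314307
p = 0.041682 / -0.314307 = -0.1326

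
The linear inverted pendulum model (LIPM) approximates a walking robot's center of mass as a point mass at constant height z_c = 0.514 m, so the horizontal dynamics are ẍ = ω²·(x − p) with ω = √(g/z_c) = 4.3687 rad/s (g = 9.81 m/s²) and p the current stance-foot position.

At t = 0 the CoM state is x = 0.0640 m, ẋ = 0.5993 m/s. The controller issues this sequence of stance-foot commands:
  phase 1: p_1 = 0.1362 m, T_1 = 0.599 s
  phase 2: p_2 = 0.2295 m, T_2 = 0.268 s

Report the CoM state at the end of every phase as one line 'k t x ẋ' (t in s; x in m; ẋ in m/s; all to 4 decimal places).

phase 1: p=0.1362, T=0.599, ωT=2.616851, cosh=6.882787, sinh=6.809755; start (x,ẋ)=(0.064000, 0.599300) → end (x,ẋ)=(0.573428, 1.976921)
phase 2: p=0.2295, T=0.268, ωT=1.170812, cosh=1.767362, sinh=1.457247; start (x,ẋ)=(0.573428, 1.976921) → end (x,ẋ)=(1.496777, 5.683472)

1 0.5990 0.5734 1.9769
2 0.8670 1.4968 5.6835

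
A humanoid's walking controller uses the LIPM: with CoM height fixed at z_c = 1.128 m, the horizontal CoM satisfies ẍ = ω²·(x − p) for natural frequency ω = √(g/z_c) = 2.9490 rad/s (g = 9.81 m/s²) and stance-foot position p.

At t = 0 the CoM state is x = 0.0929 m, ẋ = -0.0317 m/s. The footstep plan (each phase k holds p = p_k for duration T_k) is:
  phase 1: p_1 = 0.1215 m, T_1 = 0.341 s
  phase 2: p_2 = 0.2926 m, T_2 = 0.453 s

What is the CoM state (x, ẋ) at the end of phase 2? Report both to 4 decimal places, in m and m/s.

phase 1: p=0.1215, T=0.341, ωT=1.005609, cosh=1.549697, sinh=1.183875; start (x,ẋ)=(0.092900, -0.031700) → end (x,ẋ)=(0.064453, -0.148975)
phase 2: p=0.2926, T=0.453, ωT=1.335897, cosh=2.033164, sinh=1.770242; start (x,ẋ)=(0.064453, -0.148975) → end (x,ẋ)=(-0.260688, -1.493921)

x = -0.2607, ẋ = -1.4939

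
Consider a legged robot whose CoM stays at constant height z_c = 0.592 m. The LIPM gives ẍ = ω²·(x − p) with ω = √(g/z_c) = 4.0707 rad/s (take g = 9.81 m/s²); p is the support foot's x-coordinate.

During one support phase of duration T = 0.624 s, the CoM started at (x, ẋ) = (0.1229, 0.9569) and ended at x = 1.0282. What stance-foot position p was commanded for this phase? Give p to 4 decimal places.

p = 0.2299

ωT = 4.0707·0.624 = 2.540117; cosh(ωT) = 6.380005, sinh(ωT) = 6.301147
x(T) = p + (x₀−p)·cosh(ωT) + (ẋ₀/ω)·sinh(ωT) ⇒ p·(1 − cosh) = x(T) − x₀·cosh − (ẋ₀/ω)·sinh
numerator   = 1.0282 − (0.1229)·6.380005 − (0.9569/4.0707)·6.301147 = -1.237114
denominator = 1 − 6.380005 = -5.380005
p = -1.237114 / -5.380005 = 0.2299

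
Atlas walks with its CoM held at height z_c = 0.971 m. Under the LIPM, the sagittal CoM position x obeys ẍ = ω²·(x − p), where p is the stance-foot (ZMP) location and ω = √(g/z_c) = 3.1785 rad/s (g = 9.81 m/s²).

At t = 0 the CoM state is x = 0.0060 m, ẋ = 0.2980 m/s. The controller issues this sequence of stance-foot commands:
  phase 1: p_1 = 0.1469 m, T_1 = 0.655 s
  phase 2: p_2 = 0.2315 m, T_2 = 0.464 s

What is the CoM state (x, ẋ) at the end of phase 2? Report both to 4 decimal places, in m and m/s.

phase 1: p=0.1469, T=0.655, ωT=2.081918, cosh=4.072262, sinh=3.947571; start (x,ẋ)=(0.006000, 0.298000) → end (x,ẋ)=(-0.056777, -0.554388)
phase 2: p=0.2315, T=0.464, ωT=1.474824, cosh=2.299543, sinh=2.070724; start (x,ẋ)=(-0.056777, -0.554388) → end (x,ẋ)=(-0.792578, -3.172223)

x = -0.7926, ẋ = -3.1722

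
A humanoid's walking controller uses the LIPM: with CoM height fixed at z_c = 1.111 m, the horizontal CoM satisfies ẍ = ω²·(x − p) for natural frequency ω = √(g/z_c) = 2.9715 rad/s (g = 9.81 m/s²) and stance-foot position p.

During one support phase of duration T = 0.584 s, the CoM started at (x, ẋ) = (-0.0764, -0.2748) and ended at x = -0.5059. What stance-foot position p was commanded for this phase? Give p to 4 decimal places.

p = 0.0148

ωT = 2.9715·0.584 = 1.735356; cosh(ωT) = 2.923642, sinh(ωT) = 2.747304
x(T) = p + (x₀−p)·cosh(ωT) + (ẋ₀/ω)·sinh(ωT) ⇒ p·(1 − cosh) = x(T) − x₀·cosh − (ẋ₀/ω)·sinh
numerator   = -0.5059 − (-0.0764)·2.923642 − (-0.2748/2.9715)·2.747304 = -0.028467
denominator = 1 − 2.923642 = -1.923642
p = -0.028467 / -1.923642 = 0.0148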